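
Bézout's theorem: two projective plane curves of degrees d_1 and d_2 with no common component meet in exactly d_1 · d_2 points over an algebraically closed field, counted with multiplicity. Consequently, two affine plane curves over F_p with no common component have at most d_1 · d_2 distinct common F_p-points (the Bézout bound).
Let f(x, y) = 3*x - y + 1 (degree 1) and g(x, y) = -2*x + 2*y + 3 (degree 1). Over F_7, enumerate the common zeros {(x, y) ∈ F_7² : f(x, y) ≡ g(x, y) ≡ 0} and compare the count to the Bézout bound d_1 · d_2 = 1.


Common zeros: {(4, 6)}; count = 1; Bézout bound = 1.

deg(f) = 1, deg(g) = 1, so Bézout bound = 1.
Scan x ∈ F_7. For each x, list the y ∈ F_7 with f(x, y) ≡ 0 and those with g(x, y) ≡ 0 (mod 7); the common zeros in that column are the intersection.
  x = 0: f ≡ 0 at y ∈ {1}; g ≡ 0 at y ∈ {2}; common: ∅.
  x = 1: f ≡ 0 at y ∈ {4}; g ≡ 0 at y ∈ {3}; common: ∅.
  x = 2: f ≡ 0 at y ∈ {0}; g ≡ 0 at y ∈ {4}; common: ∅.
  x = 3: f ≡ 0 at y ∈ {3}; g ≡ 0 at y ∈ {5}; common: ∅.
  x = 4: f ≡ 0 at y ∈ {6}; g ≡ 0 at y ∈ {6}; common: {6}.
  x = 5: f ≡ 0 at y ∈ {2}; g ≡ 0 at y ∈ {0}; common: ∅.
  x = 6: f ≡ 0 at y ∈ {5}; g ≡ 0 at y ∈ {1}; common: ∅.
Collecting: common zeros = {(4, 6)}, so the count is 1.
Comparison with the Bézout bound: 1 ≤ 1 = deg(f)·deg(g), as expected for curves with no common component (the bound is attained).


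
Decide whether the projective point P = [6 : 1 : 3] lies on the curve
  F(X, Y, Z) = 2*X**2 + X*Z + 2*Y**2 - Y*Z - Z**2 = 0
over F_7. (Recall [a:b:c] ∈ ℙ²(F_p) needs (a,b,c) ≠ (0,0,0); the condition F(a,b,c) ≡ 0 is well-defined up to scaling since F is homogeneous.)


F(6,1,3) ≡ 3 (mod 7); P is NOT on the curve.

Evaluate F(6, 1, 3) term-by-term (mod 7).
  2*X**2 ↦ 2·36·1·1 = 72
  X*Z ↦ 1·6·1·3 = 18
  2*Y**2 ↦ 2·1·1·1 = 2
  -Y*Z ↦ -1·1·1·3 = -3
  -Z**2 ↦ -1·1·1·9 = -9
Sum: F(6, 1, 3) = (72) + (18) + (2) + (-3) + (-9) = 80.
Reducing mod 7: 80 ≡ 3 (mod 7).
Since F(a, b, c) ≡ 3 ≠ 0 (mod 7), P does NOT lie on the curve.


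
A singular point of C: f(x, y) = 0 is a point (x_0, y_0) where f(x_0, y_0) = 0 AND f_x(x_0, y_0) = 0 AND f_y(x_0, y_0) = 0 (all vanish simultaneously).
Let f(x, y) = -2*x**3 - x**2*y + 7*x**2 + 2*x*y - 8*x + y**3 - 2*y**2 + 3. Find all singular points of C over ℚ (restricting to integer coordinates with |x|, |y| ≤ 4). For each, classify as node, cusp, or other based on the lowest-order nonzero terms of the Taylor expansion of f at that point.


Singular points: {(1, 1)}; classification: cusp.

Compute partial derivatives:
  f_x = -6*x**2 - 2*x*y + 14*x + 2*y - 8.
  f_y = -x**2 + 2*x + 3*y**2 - 4*y.
Scan x_0 ∈ {−4, ..., 4}. For each x_0, f_y(x_0, y) is a polynomial in y; find its integer roots y ∈ {−4, ..., 4}, then test f_x and f at those candidates.
  x = -4: f_y(-4, y) = 3*y**2 - 4*y - 24; no integer root y with |y| ≤ 4.
  x = -3: f_y(-3, y) = 3*y**2 - 4*y - 15; vanishes at y ∈ {3}. (-3, 3): f_x = -80 ≠ 0.
  x = -2: f_y(-2, y) = 3*y**2 - 4*y - 8; no integer root y with |y| ≤ 4.
  x = -1: f_y(-1, y) = 3*y**2 - 4*y - 3; no integer root y with |y| ≤ 4.
  x = 0: f_y(0, y) = 3*y**2 - 4*y; vanishes at y ∈ {0}. (0, 0): f_x = -8 ≠ 0.
  x = 1: f_y(1, y) = 3*y**2 - 4*y + 1; vanishes at y ∈ {1}. (1, 1): f_x = 0, f = 0 — SINGULAR.
  x = 2: f_y(2, y) = 3*y**2 - 4*y; vanishes at y ∈ {0}. (2, 0): f_x = -4 ≠ 0.
  x = 3: f_y(3, y) = 3*y**2 - 4*y - 3; no integer root y with |y| ≤ 4.
  x = 4: f_y(4, y) = 3*y**2 - 4*y - 8; no integer root y with |y| ≤ 4.
Only singular point on the grid: (1, 1).
Classify: substitute x = 1 + u, y = 1 + v and expand: f = -2*u**3 - u**2*v + v**3 + v**2.
No constant or linear terms (consistent with a singular point). Quadratic part: v**2. Cubic part: -2*u**3 - u**2*v + v**3.
The quadratic part v**2 is a perfect square, so there is a single (double) tangent line v = 0, i.e. y = 1. Restricting the cubic part to that line (v = 0) leaves -2*u**3 ≠ 0, so f is not divisible by v and the branch is v² ≈ 2*u**3 to lowest order — this is a cusp.
Classification: cusp.


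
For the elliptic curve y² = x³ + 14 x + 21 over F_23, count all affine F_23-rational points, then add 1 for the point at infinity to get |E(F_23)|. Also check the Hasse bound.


Affine points = {(1, 6), (1, 17), (4, 7), (4, 16), (5, 3), (5, 20), (7, 5), (7, 18), (8, 1), (8, 22), (9, 5), (9, 18), (12, 10), (12, 13), (13, 10), (13, 13), (15, 8), (15, 15), (19, 4), (19, 19), (21, 10), (21, 13), (22, 11), (22, 12)}; affine count = 24; |E(F_23)| = 25.

Discriminant check: Δ ∝ 4a³ + 27b² = 4·14³ + 27·21² = 4·2744 + 27·441 ≡ 21 (mod 23). Nonzero ⇒ E is nonsingular.
For each x ∈ F_23, compute rhs = x³ + 14·x + 21 mod 23, then count y ∈ F_23 with y² ≡ rhs.
  x = 0: rhs = 21, matching y values: none (0 points).
  x = 1: rhs = 13, matching y values: 6, 17 (2 points).
  x = 2: rhs = 11, matching y values: none (0 points).
  x = 3: rhs = 21, matching y values: none (0 points).
  x = 4: rhs = 3, matching y values: 7, 16 (2 points).
  x = 5: rhs = 9, matching y values: 3, 20 (2 points).
  x = 6: rhs = 22, matching y values: none (0 points).
  x = 7: rhs = 2, matching y values: 5, 18 (2 points).
  x = 8: rhs = 1, matching y values: 1, 22 (2 points).
  x = 9: rhs = 2, matching y values: 5, 18 (2 points).
  x = 10: rhs = 11, matching y values: none (0 points).
  x = 11: rhs = 11, matching y values: none (0 points).
  x = 12: rhs = 8, matching y values: 10, 13 (2 points).
  x = 13: rhs = 8, matching y values: 10, 13 (2 points).
  x = 14: rhs = 17, matching y values: none (0 points).
  x = 15: rhs = 18, matching y values: 8, 15 (2 points).
  x = 16: rhs = 17, matching y values: none (0 points).
  x = 17: rhs = 20, matching y values: none (0 points).
  x = 18: rhs = 10, matching y values: none (0 points).
  x = 19: rhs = 16, matching y values: 4, 19 (2 points).
  x = 20: rhs = 21, matching y values: none (0 points).
  x = 21: rhs = 8, matching y values: 10, 13 (2 points).
  x = 22: rhs = 6, matching y values: 11, 12 (2 points).
Total affine count: 24.
Full point count |E(F_23)| = 24 + 1 = 25.
Hasse bound: |25 − (23+1)| = |1| = 1 ≤ 2√23 ≈ 9.5917 ✓.


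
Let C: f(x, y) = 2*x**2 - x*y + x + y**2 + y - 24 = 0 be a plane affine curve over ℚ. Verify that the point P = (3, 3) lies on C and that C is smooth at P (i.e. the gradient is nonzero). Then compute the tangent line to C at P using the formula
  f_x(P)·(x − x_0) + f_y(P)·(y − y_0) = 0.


Tangent line at P: 10*x + 4*y - 42 = 0.

Step 1: f(3, 3) = 0, so P lies on C.
Step 2: partial derivatives
  f_x(x, y) = 4*x - y + 1, f_y(x, y) = -x + 2*y + 1.
  f_x(P) = 10, f_y(P) = 4 (gradient nonzero, so P is smooth).
Step 3: tangent line at P: 10·(x − 3) + 4·(y − 3) = 0.
Expanding: 10*x + 4*y - 42 = 0.


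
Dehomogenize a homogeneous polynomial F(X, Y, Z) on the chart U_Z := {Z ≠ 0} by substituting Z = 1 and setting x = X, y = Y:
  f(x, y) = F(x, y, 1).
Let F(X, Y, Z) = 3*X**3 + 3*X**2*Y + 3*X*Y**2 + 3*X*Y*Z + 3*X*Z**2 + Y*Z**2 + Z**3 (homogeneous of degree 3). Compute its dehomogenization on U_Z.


f(x, y) = 3*x**3 + 3*x**2*y + 3*x*y**2 + 3*x*y + 3*x + y + 1

On U_Z we set Z = 1. Each monomial c·X^i·Y^j·Z^k in F becomes c·x^i·y^j·1^k = c·x^i·y^j.
Substituting Z = 1: F(X, Y, 1) = 3*x**3 + 3*x**2*y + 3*x*y**2 + 3*x*y + 3*x + y + 1.
Note: deg(f) ≤ deg(F) = 3; strict inequality happens when F is divisible by Z (lost terms).


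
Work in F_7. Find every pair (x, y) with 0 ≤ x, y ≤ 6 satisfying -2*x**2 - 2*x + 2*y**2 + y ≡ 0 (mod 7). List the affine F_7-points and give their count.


Affine F_7-points: {(0, 0), (0, 3), (3, 1), (3, 2), (6, 0), (6, 3)}; count = 6.

For each of the 49 pairs (x, y) ∈ F_7², evaluate f(x, y) mod 7. Record the zeros.
  x = 0: [0↦0, 1↦3, 2↦3, 3↦0, 4↦1, 5↦6, 6↦1]  zeros at y ∈ {0, 3}
  x = 1: [0↦3, 1↦6, 2↦6, 3↦3, 4↦4, 5↦2, 6↦4]  zeros at y ∈ ∅
  x = 2: [0↦2, 1↦5, 2↦5, 3↦2, 4↦3, 5↦1, 6↦3]  zeros at y ∈ ∅
  x = 3: [0↦4, 1↦0, 2↦0, 3↦4, 4↦5, 5↦3, 6↦5]  zeros at y ∈ {1, 2}
  x = 4: [0↦2, 1↦5, 2↦5, 3↦2, 4↦3, 5↦1, 6↦3]  zeros at y ∈ ∅
  x = 5: [0↦3, 1↦6, 2↦6, 3↦3, 4↦4, 5↦2, 6↦4]  zeros at y ∈ ∅
  x = 6: [0↦0, 1↦3, 2↦3, 3↦0, 4↦1, 5↦6, 6↦1]  zeros at y ∈ {0, 3}
Collecting zeros: affine points = {(0, 0), (0, 3), (3, 1), (3, 2), (6, 0), (6, 3)}.
Total count |C(F_7)_aff| = 6.


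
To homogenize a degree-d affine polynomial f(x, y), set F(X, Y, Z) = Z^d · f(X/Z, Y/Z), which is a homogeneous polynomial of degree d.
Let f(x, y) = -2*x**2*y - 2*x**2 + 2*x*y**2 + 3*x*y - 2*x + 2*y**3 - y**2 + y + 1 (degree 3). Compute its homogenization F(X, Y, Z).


F(X, Y, Z) = -2*X**2*Y - 2*X**2*Z + 2*X*Y**2 + 3*X*Y*Z - 2*X*Z**2 + 2*Y**3 - Y**2*Z + Y*Z**2 + Z**3

deg(f) = 3.
Substitute x = X/Z, y = Y/Z into f, then multiply by Z^3.
  monomial -2·x^2·y^1 ↦ -2·X^2·Y^1·Z^0.
  monomial -2·x^2·y^0 ↦ -2·X^2·Y^0·Z^1.
  monomial 2·x^1·y^2 ↦ 2·X^1·Y^2·Z^0.
  monomial 3·x^1·y^1 ↦ 3·X^1·Y^1·Z^1.
  monomial -2·x^1·y^0 ↦ -2·X^1·Y^0·Z^2.
  monomial 2·x^0·y^3 ↦ 2·X^0·Y^3·Z^0.
  monomial -1·x^0·y^2 ↦ -1·X^0·Y^2·Z^1.
  monomial 1·x^0·y^1 ↦ 1·X^0·Y^1·Z^2.
  monomial 1·x^0·y^0 ↦ 1·X^0·Y^0·Z^3.
Collecting: F(X, Y, Z) = -2*X**2*Y - 2*X**2*Z + 2*X*Y**2 + 3*X*Y*Z - 2*X*Z**2 + 2*Y**3 - Y**2*Z + Y*Z**2 + Z**3.


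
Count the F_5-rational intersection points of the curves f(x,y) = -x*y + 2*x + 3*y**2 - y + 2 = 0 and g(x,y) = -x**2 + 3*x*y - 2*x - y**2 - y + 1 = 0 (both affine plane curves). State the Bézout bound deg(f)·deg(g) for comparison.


Common zeros: {(1, 3)}; count = 1; Bézout bound = 4.

deg(f) = 2, deg(g) = 2, so Bézout bound = 4.
Scan x ∈ F_5. For each x, list the y ∈ F_5 with f(x, y) ≡ 0 and those with g(x, y) ≡ 0 (mod 5); the common zeros in that column are the intersection.
  x = 0: f ≡ 0 at y ∈ ∅; g ≡ 0 at y ∈ {2}; common: ∅.
  x = 1: f ≡ 0 at y ∈ {1, 3}; g ≡ 0 at y ∈ {3, 4}; common: {3}.
  x = 2: f ≡ 0 at y ∈ ∅; g ≡ 0 at y ∈ ∅; common: ∅.
  x = 3: f ≡ 0 at y ∈ {4}; g ≡ 0 at y ∈ ∅; common: ∅.
  x = 4: f ≡ 0 at y ∈ {0}; g ≡ 0 at y ∈ {2, 4}; common: ∅.
Collecting: common zeros = {(1, 3)}, so the count is 1.
Comparison with the Bézout bound: 1 ≤ 4 = deg(f)·deg(g), as expected for curves with no common component (the affine F_5-count falls short of the bound because intersections may lie at infinity, over extension fields, or carry multiplicity).


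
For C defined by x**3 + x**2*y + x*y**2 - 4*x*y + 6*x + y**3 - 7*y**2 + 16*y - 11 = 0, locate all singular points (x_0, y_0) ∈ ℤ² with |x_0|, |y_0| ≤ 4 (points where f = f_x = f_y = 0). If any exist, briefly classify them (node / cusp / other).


Singular points: {(-1, 3)}; classification: cusp.

Compute partial derivatives:
  f_x = 3*x**2 + 2*x*y + y**2 - 4*y + 6.
  f_y = x**2 + 2*x*y - 4*x + 3*y**2 - 14*y + 16.
Scan x_0 ∈ {−4, ..., 4}. For each x_0, f_y(x_0, y) is a polynomial in y; find its integer roots y ∈ {−4, ..., 4}, then test f_x and f at those candidates.
  x = -4: f_y(-4, y) = 3*y**2 - 22*y + 48; no integer root y with |y| ≤ 4.
  x = -3: f_y(-3, y) = 3*y**2 - 20*y + 37; no integer root y with |y| ≤ 4.
  x = -2: f_y(-2, y) = 3*y**2 - 18*y + 28; no integer root y with |y| ≤ 4.
  x = -1: f_y(-1, y) = 3*y**2 - 16*y + 21; vanishes at y ∈ {3}. (-1, 3): f_x = 0, f = 0 — SINGULAR.
  x = 0: f_y(0, y) = 3*y**2 - 14*y + 16; vanishes at y ∈ {2}. (0, 2): f_x = 2 ≠ 0.
  x = 1: f_y(1, y) = 3*y**2 - 12*y + 13; no integer root y with |y| ≤ 4.
  x = 2: f_y(2, y) = 3*y**2 - 10*y + 12; no integer root y with |y| ≤ 4.
  x = 3: f_y(3, y) = 3*y**2 - 8*y + 13; no integer root y with |y| ≤ 4.
  x = 4: f_y(4, y) = 3*y**2 - 6*y + 16; no integer root y with |y| ≤ 4.
Only singular point on the grid: (-1, 3).
Classify: substitute x = -1 + u, y = 3 + v and expand: f = u**3 + u**2*v + u*v**2 + v**3 + v**2.
No constant or linear terms (consistent with a singular point). Quadratic part: v**2. Cubic part: u**3 + u**2*v + u*v**2 + v**3.
The quadratic part v**2 is a perfect square, so there is a single (double) tangent line v = 0, i.e. y = 3. Restricting the cubic part to that line (v = 0) leaves u**3 ≠ 0, so f is not divisible by v and the branch is v² ≈ -u**3 to lowest order — this is a cusp.
Classification: cusp.


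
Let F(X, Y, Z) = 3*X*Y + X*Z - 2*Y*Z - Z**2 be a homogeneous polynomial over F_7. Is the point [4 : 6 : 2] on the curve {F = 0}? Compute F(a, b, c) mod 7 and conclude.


F(4,6,2) ≡ 3 (mod 7); P is NOT on the curve.

Evaluate F(4, 6, 2) term-by-term (mod 7).
  3*X*Y ↦ 3·4·6·1 = 72
  X*Z ↦ 1·4·1·2 = 8
  -2*Y*Z ↦ -2·1·6·2 = -24
  -Z**2 ↦ -1·1·1·4 = -4
Sum: F(4, 6, 2) = (72) + (8) + (-24) + (-4) = 52.
Reducing mod 7: 52 ≡ 3 (mod 7).
Since F(a, b, c) ≡ 3 ≠ 0 (mod 7), P does NOT lie on the curve.


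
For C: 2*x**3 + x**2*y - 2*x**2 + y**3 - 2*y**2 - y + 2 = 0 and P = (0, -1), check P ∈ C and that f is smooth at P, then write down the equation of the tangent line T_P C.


Tangent line at P: 6*y + 6 = 0.

Step 1: f(0, -1) = 0, so P lies on C.
Step 2: partial derivatives
  f_x(x, y) = 6*x**2 + 2*x*y - 4*x, f_y(x, y) = x**2 + 3*y**2 - 4*y - 1.
  f_x(P) = 0, f_y(P) = 6 (gradient nonzero, so P is smooth).
Step 3: tangent line at P: 0·(x − 0) + 6·(y − -1) = 0.
Expanding: 6*y + 6 = 0.


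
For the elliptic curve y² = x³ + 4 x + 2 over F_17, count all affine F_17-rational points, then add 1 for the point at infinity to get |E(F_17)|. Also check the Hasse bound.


Affine points = {(0, 6), (0, 11), (2, 1), (2, 16), (6, 2), (6, 15), (7, 4), (7, 13), (8, 6), (8, 11), (9, 6), (9, 11), (11, 0)}; affine count = 13; |E(F_17)| = 14.

Discriminant check: Δ ∝ 4a³ + 27b² = 4·4³ + 27·2² = 4·64 + 27·4 ≡ 7 (mod 17). Nonzero ⇒ E is nonsingular.
For each x ∈ F_17, compute rhs = x³ + 4·x + 2 mod 17, then count y ∈ F_17 with y² ≡ rhs.
  x = 0: rhs = 2, matching y values: 6, 11 (2 points).
  x = 1: rhs = 7, matching y values: none (0 points).
  x = 2: rhs = 1, matching y values: 1, 16 (2 points).
  x = 3: rhs = 7, matching y values: none (0 points).
  x = 4: rhs = 14, matching y values: none (0 points).
  x = 5: rhs = 11, matching y values: none (0 points).
  x = 6: rhs = 4, matching y values: 2, 15 (2 points).
  x = 7: rhs = 16, matching y values: 4, 13 (2 points).
  x = 8: rhs = 2, matching y values: 6, 11 (2 points).
  x = 9: rhs = 2, matching y values: 6, 11 (2 points).
  x = 10: rhs = 5, matching y values: none (0 points).
  x = 11: rhs = 0, matching y values: 0 (1 points).
  x = 12: rhs = 10, matching y values: none (0 points).
  x = 13: rhs = 7, matching y values: none (0 points).
  x = 14: rhs = 14, matching y values: none (0 points).
  x = 15: rhs = 3, matching y values: none (0 points).
  x = 16: rhs = 14, matching y values: none (0 points).
Total affine count: 13.
Full point count |E(F_17)| = 13 + 1 = 14.
Hasse bound: |14 − (17+1)| = |-4| = 4 ≤ 2√17 ≈ 8.2462 ✓.


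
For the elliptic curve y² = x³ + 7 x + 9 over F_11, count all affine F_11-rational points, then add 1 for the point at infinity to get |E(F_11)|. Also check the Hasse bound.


Affine points = {(0, 3), (0, 8), (2, 3), (2, 8), (5, 2), (5, 9), (6, 5), (6, 6), (7, 4), (7, 7), (8, 4), (8, 7), (9, 3), (9, 8), (10, 1), (10, 10)}; affine count = 16; |E(F_11)| = 17.

Discriminant check: Δ ∝ 4a³ + 27b² = 4·7³ + 27·9² = 4·343 + 27·81 ≡ 6 (mod 11). Nonzero ⇒ E is nonsingular.
For each x ∈ F_11, compute rhs = x³ + 7·x + 9 mod 11, then count y ∈ F_11 with y² ≡ rhs.
  x = 0: rhs = 9, matching y values: 3, 8 (2 points).
  x = 1: rhs = 6, matching y values: none (0 points).
  x = 2: rhs = 9, matching y values: 3, 8 (2 points).
  x = 3: rhs = 2, matching y values: none (0 points).
  x = 4: rhs = 2, matching y values: none (0 points).
  x = 5: rhs = 4, matching y values: 2, 9 (2 points).
  x = 6: rhs = 3, matching y values: 5, 6 (2 points).
  x = 7: rhs = 5, matching y values: 4, 7 (2 points).
  x = 8: rhs = 5, matching y values: 4, 7 (2 points).
  x = 9: rhs = 9, matching y values: 3, 8 (2 points).
  x = 10: rhs = 1, matching y values: 1, 10 (2 points).
Total affine count: 16.
Full point count |E(F_11)| = 16 + 1 = 17.
Hasse bound: |17 − (11+1)| = |5| = 5 ≤ 2√11 ≈ 6.6332 ✓.


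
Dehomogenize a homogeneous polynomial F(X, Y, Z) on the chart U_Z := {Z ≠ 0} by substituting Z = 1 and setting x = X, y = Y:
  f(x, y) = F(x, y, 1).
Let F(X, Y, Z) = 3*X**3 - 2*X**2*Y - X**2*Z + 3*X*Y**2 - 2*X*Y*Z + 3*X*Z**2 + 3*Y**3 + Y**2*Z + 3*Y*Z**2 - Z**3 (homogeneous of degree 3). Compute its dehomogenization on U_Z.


f(x, y) = 3*x**3 - 2*x**2*y - x**2 + 3*x*y**2 - 2*x*y + 3*x + 3*y**3 + y**2 + 3*y - 1

On U_Z we set Z = 1. Each monomial c·X^i·Y^j·Z^k in F becomes c·x^i·y^j·1^k = c·x^i·y^j.
Substituting Z = 1: F(X, Y, 1) = 3*x**3 - 2*x**2*y - x**2 + 3*x*y**2 - 2*x*y + 3*x + 3*y**3 + y**2 + 3*y - 1.
Note: deg(f) ≤ deg(F) = 3; strict inequality happens when F is divisible by Z (lost terms).


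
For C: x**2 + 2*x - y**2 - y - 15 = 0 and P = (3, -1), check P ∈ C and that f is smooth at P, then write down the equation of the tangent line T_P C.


Tangent line at P: 8*x + y - 23 = 0.

Step 1: f(3, -1) = 0, so P lies on C.
Step 2: partial derivatives
  f_x(x, y) = 2*x + 2, f_y(x, y) = -2*y - 1.
  f_x(P) = 8, f_y(P) = 1 (gradient nonzero, so P is smooth).
Step 3: tangent line at P: 8·(x − 3) + 1·(y − -1) = 0.
Expanding: 8*x + y - 23 = 0.


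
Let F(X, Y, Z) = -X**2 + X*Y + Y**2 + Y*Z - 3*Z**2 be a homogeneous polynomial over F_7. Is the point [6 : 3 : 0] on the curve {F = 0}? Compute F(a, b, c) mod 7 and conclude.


F(6,3,0) ≡ 5 (mod 7); P is NOT on the curve.

Evaluate F(6, 3, 0) term-by-term (mod 7).
  -X**2 ↦ -1·36·1·1 = -36
  X*Y ↦ 1·6·3·1 = 18
  Y**2 ↦ 1·1·9·1 = 9
  Y*Z ↦ 1·1·3·0 = 0
  -3*Z**2 ↦ -3·1·1·0 = 0
Sum: F(6, 3, 0) = (-36) + (18) + (9) + (0) + (0) = -9.
Reducing mod 7: -9 ≡ 5 (mod 7).
Since F(a, b, c) ≡ 5 ≠ 0 (mod 7), P does NOT lie on the curve.


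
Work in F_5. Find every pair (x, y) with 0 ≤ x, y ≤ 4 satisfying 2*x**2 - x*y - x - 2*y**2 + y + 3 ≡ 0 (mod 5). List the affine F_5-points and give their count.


Affine F_5-points: {(0, 4)}; count = 1.

For each of the 25 pairs (x, y) ∈ F_5², evaluate f(x, y) mod 5. Record the zeros.
  x = 0: [0↦3, 1↦2, 2↦2, 3↦3, 4↦0]  zeros at y ∈ {4}
  x = 1: [0↦4, 1↦2, 2↦1, 3↦1, 4↦2]  zeros at y ∈ ∅
  x = 2: [0↦4, 1↦1, 2↦4, 3↦3, 4↦3]  zeros at y ∈ ∅
  x = 3: [0↦3, 1↦4, 2↦1, 3↦4, 4↦3]  zeros at y ∈ ∅
  x = 4: [0↦1, 1↦1, 2↦2, 3↦4, 4↦2]  zeros at y ∈ ∅
Collecting zeros: affine points = {(0, 4)}.
Total count |C(F_5)_aff| = 1.


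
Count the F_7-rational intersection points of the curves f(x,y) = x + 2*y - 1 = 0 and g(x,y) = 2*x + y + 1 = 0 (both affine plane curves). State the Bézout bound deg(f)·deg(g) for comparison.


Common zeros: {(6, 1)}; count = 1; Bézout bound = 1.

deg(f) = 1, deg(g) = 1, so Bézout bound = 1.
Scan x ∈ F_7. For each x, list the y ∈ F_7 with f(x, y) ≡ 0 and those with g(x, y) ≡ 0 (mod 7); the common zeros in that column are the intersection.
  x = 0: f ≡ 0 at y ∈ {4}; g ≡ 0 at y ∈ {6}; common: ∅.
  x = 1: f ≡ 0 at y ∈ {0}; g ≡ 0 at y ∈ {4}; common: ∅.
  x = 2: f ≡ 0 at y ∈ {3}; g ≡ 0 at y ∈ {2}; common: ∅.
  x = 3: f ≡ 0 at y ∈ {6}; g ≡ 0 at y ∈ {0}; common: ∅.
  x = 4: f ≡ 0 at y ∈ {2}; g ≡ 0 at y ∈ {5}; common: ∅.
  x = 5: f ≡ 0 at y ∈ {5}; g ≡ 0 at y ∈ {3}; common: ∅.
  x = 6: f ≡ 0 at y ∈ {1}; g ≡ 0 at y ∈ {1}; common: {1}.
Collecting: common zeros = {(6, 1)}, so the count is 1.
Comparison with the Bézout bound: 1 ≤ 1 = deg(f)·deg(g), as expected for curves with no common component (the bound is attained).


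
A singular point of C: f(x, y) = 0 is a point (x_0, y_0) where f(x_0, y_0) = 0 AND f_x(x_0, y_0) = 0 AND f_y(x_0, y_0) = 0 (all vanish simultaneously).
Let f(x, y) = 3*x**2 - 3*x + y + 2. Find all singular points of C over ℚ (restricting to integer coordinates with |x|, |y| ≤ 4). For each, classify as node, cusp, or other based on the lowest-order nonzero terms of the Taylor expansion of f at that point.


No singular points in the scanned grid; C is smooth there.

Compute partial derivatives:
  f_x = 6*x - 3.
  f_y = 1.
f_y = 1 is a nonzero constant, so f_y never vanishes: no point (x, y) can satisfy f = f_x = f_y = 0. In particular no (x, y) ∈ {−4, ..., 4}² is singular; the curve is smooth.


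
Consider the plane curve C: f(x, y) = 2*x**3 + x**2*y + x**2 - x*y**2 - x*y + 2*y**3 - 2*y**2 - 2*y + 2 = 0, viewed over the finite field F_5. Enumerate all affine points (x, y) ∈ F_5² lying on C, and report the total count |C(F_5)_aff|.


Affine F_5-points: {(0, 1), (0, 4), (1, 0), (1, 2), (2, 1), (2, 3), (3, 0)}; count = 7.

For each of the 25 pairs (x, y) ∈ F_5², evaluate f(x, y) mod 5. Record the zeros.
  x = 0: [0↦2, 1↦0, 2↦1, 3↦2, 4↦0]  zeros at y ∈ {1, 4}
  x = 1: [0↦0, 1↦2, 2↦0, 3↦1, 4↦2]  zeros at y ∈ {0, 2}
  x = 2: [0↦2, 1↦0, 2↦2, 3↦0, 4↦1]  zeros at y ∈ {1, 3}
  x = 3: [0↦0, 1↦1, 2↦4, 3↦1, 4↦4]  zeros at y ∈ {0}
  x = 4: [0↦1, 1↦2, 2↦3, 3↦1, 4↦3]  zeros at y ∈ ∅
Collecting zeros: affine points = {(0, 1), (0, 4), (1, 0), (1, 2), (2, 1), (2, 3), (3, 0)}.
Total count |C(F_5)_aff| = 7.


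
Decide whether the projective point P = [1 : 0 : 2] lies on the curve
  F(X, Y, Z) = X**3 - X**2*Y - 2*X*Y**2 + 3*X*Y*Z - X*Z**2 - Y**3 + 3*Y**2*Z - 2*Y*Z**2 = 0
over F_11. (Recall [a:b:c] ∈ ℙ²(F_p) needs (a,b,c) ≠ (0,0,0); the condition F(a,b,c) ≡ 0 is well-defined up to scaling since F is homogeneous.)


F(1,0,2) ≡ 8 (mod 11); P is NOT on the curve.

Evaluate F(1, 0, 2) term-by-term (mod 11).
  X**3 ↦ 1·1·1·1 = 1
  -X**2*Y ↦ -1·1·0·1 = 0
  -2*X*Y**2 ↦ -2·1·0·1 = 0
  3*X*Y*Z ↦ 3·1·0·2 = 0
  -X*Z**2 ↦ -1·1·1·4 = -4
  -Y**3 ↦ -1·1·0·1 = 0
  3*Y**2*Z ↦ 3·1·0·2 = 0
  -2*Y*Z**2 ↦ -2·1·0·4 = 0
Sum: F(1, 0, 2) = (1) + (0) + (0) + (0) + (-4) + (0) + (0) + (0) = -3.
Reducing mod 11: -3 ≡ 8 (mod 11).
Since F(a, b, c) ≡ 8 ≠ 0 (mod 11), P does NOT lie on the curve.


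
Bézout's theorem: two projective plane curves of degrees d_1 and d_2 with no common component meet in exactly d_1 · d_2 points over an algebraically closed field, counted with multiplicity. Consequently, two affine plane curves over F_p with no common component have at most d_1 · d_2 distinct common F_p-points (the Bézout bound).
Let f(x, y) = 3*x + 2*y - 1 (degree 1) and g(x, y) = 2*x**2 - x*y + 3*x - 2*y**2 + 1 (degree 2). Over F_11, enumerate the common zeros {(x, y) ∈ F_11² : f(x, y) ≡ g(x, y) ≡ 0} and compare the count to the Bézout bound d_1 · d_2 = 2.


Common zeros: ∅; count = 0; Bézout bound = 2.

deg(f) = 1, deg(g) = 2, so Bézout bound = 2.
Scan x ∈ F_11. For each x, list the y ∈ F_11 with f(x, y) ≡ 0 and those with g(x, y) ≡ 0 (mod 11); the common zeros in that column are the intersection.
  x = 0: f ≡ 0 at y ∈ {6}; g ≡ 0 at y ∈ ∅; common: ∅.
  x = 1: f ≡ 0 at y ∈ {10}; g ≡ 0 at y ∈ {7, 9}; common: ∅.
  x = 2: f ≡ 0 at y ∈ {3}; g ≡ 0 at y ∈ {1, 9}; common: ∅.
  x = 3: f ≡ 0 at y ∈ {7}; g ≡ 0 at y ∈ ∅; common: ∅.
  x = 4: f ≡ 0 at y ∈ {0}; g ≡ 0 at y ∈ ∅; common: ∅.
  x = 5: f ≡ 0 at y ∈ {4}; g ≡ 0 at y ∈ {0, 3}; common: ∅.
  x = 6: f ≡ 0 at y ∈ {8}; g ≡ 0 at y ∈ {3, 5}; common: ∅.
  x = 7: f ≡ 0 at y ∈ {1}; g ≡ 0 at y ∈ ∅; common: ∅.
  x = 8: f ≡ 0 at y ∈ {5}; g ≡ 0 at y ∈ {1, 6}; common: ∅.
  x = 9: f ≡ 0 at y ∈ {9}; g ≡ 0 at y ∈ ∅; common: ∅.
  x = 10: f ≡ 0 at y ∈ {2}; g ≡ 0 at y ∈ {0, 6}; common: ∅.
Collecting: common zeros = ∅, so the count is 0.
Comparison with the Bézout bound: 0 ≤ 2 = deg(f)·deg(g), as expected for curves with no common component (the affine F_11-count falls short of the bound because intersections may lie at infinity, over extension fields, or carry multiplicity).


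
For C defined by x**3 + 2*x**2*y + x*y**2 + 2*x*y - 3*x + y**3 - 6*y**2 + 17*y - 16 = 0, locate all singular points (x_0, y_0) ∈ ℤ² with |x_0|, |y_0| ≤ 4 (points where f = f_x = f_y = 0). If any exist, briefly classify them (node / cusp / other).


Singular points: {(-2, 3)}; classification: cusp.

Compute partial derivatives:
  f_x = 3*x**2 + 4*x*y + y**2 + 2*y - 3.
  f_y = 2*x**2 + 2*x*y + 2*x + 3*y**2 - 12*y + 17.
Scan x_0 ∈ {−4, ..., 4}. For each x_0, f_y(x_0, y) is a polynomial in y; find its integer roots y ∈ {−4, ..., 4}, then test f_x and f at those candidates.
  x = -4: f_y(-4, y) = 3*y**2 - 20*y + 41; no integer root y with |y| ≤ 4.
  x = -3: f_y(-3, y) = 3*y**2 - 18*y + 29; no integer root y with |y| ≤ 4.
  x = -2: f_y(-2, y) = 3*y**2 - 16*y + 21; vanishes at y ∈ {3}. (-2, 3): f_x = 0, f = 0 — SINGULAR.
  x = -1: f_y(-1, y) = 3*y**2 - 14*y + 17; no integer root y with |y| ≤ 4.
  x = 0: f_y(0, y) = 3*y**2 - 12*y + 17; no integer root y with |y| ≤ 4.
  x = 1: f_y(1, y) = 3*y**2 - 10*y + 21; no integer root y with |y| ≤ 4.
  x = 2: f_y(2, y) = 3*y**2 - 8*y + 29; no integer root y with |y| ≤ 4.
  x = 3: f_y(3, y) = 3*y**2 - 6*y + 41; no integer root y with |y| ≤ 4.
  x = 4: f_y(4, y) = 3*y**2 - 4*y + 57; no integer root y with |y| ≤ 4.
Only singular point on the grid: (-2, 3).
Classify: substitute x = -2 + u, y = 3 + v and expand: f = u**3 + 2*u**2*v + u*v**2 + v**3 + v**2.
No constant or linear terms (consistent with a singular point). Quadratic part: v**2. Cubic part: u**3 + 2*u**2*v + u*v**2 + v**3.
The quadratic part v**2 is a perfect square, so there is a single (double) tangent line v = 0, i.e. y = 3. Restricting the cubic part to that line (v = 0) leaves u**3 ≠ 0, so f is not divisible by v and the branch is v² ≈ -u**3 to lowest order — this is a cusp.
Classification: cusp.


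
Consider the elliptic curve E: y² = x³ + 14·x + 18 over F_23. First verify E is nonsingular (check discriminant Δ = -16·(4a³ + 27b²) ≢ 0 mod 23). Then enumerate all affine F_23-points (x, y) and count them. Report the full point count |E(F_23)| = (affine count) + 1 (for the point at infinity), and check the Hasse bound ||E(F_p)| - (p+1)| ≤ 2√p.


Affine points = {(0, 8), (0, 15), (2, 10), (2, 13), (3, 8), (3, 15), (4, 0), (5, 11), (5, 12), (10, 10), (10, 13), (11, 10), (11, 13), (19, 6), (19, 17), (20, 8), (20, 15), (22, 7), (22, 16)}; affine count = 19; |E(F_23)| = 20.

Discriminant check: Δ ∝ 4a³ + 27b² = 4·14³ + 27·18² = 4·2744 + 27·324 ≡ 13 (mod 23). Nonzero ⇒ E is nonsingular.
For each x ∈ F_23, compute rhs = x³ + 14·x + 18 mod 23, then count y ∈ F_23 with y² ≡ rhs.
  x = 0: rhs = 18, matching y values: 8, 15 (2 points).
  x = 1: rhs = 10, matching y values: none (0 points).
  x = 2: rhs = 8, matching y values: 10, 13 (2 points).
  x = 3: rhs = 18, matching y values: 8, 15 (2 points).
  x = 4: rhs = 0, matching y values: 0 (1 points).
  x = 5: rhs = 6, matching y values: 11, 12 (2 points).
  x = 6: rhs = 19, matching y values: none (0 points).
  x = 7: rhs = 22, matching y values: none (0 points).
  x = 8: rhs = 21, matching y values: none (0 points).
  x = 9: rhs = 22, matching y values: none (0 points).
  x = 10: rhs = 8, matching y values: 10, 13 (2 points).
  x = 11: rhs = 8, matching y values: 10, 13 (2 points).
  x = 12: rhs = 5, matching y values: none (0 points).
  x = 13: rhs = 5, matching y values: none (0 points).
  x = 14: rhs = 14, matching y values: none (0 points).
  x = 15: rhs = 15, matching y values: none (0 points).
  x = 16: rhs = 14, matching y values: none (0 points).
  x = 17: rhs = 17, matching y values: none (0 points).
  x = 18: rhs = 7, matching y values: none (0 points).
  x = 19: rhs = 13, matching y values: 6, 17 (2 points).
  x = 20: rhs = 18, matching y values: 8, 15 (2 points).
  x = 21: rhs = 5, matching y values: none (0 points).
  x = 22: rhs = 3, matching y values: 7, 16 (2 points).
Total affine count: 19.
Full point count |E(F_23)| = 19 + 1 = 20.
Hasse bound: |20 − (23+1)| = |-4| = 4 ≤ 2√23 ≈ 9.5917 ✓.


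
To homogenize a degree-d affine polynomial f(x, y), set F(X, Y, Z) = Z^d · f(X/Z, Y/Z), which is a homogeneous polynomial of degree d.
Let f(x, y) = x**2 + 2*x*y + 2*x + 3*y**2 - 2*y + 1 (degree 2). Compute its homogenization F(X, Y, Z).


F(X, Y, Z) = X**2 + 2*X*Y + 2*X*Z + 3*Y**2 - 2*Y*Z + Z**2

deg(f) = 2.
Substitute x = X/Z, y = Y/Z into f, then multiply by Z^2.
  monomial 1·x^2·y^0 ↦ 1·X^2·Y^0·Z^0.
  monomial 2·x^1·y^1 ↦ 2·X^1·Y^1·Z^0.
  monomial 2·x^1·y^0 ↦ 2·X^1·Y^0·Z^1.
  monomial 3·x^0·y^2 ↦ 3·X^0·Y^2·Z^0.
  monomial -2·x^0·y^1 ↦ -2·X^0·Y^1·Z^1.
  monomial 1·x^0·y^0 ↦ 1·X^0·Y^0·Z^2.
Collecting: F(X, Y, Z) = X**2 + 2*X*Y + 2*X*Z + 3*Y**2 - 2*Y*Z + Z**2.


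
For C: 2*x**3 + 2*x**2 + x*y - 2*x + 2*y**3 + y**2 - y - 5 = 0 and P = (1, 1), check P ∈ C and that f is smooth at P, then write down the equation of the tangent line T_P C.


Tangent line at P: 9*x + 8*y - 17 = 0.

Step 1: f(1, 1) = 0, so P lies on C.
Step 2: partial derivatives
  f_x(x, y) = 6*x**2 + 4*x + y - 2, f_y(x, y) = x + 6*y**2 + 2*y - 1.
  f_x(P) = 9, f_y(P) = 8 (gradient nonzero, so P is smooth).
Step 3: tangent line at P: 9·(x − 1) + 8·(y − 1) = 0.
Expanding: 9*x + 8*y - 17 = 0.


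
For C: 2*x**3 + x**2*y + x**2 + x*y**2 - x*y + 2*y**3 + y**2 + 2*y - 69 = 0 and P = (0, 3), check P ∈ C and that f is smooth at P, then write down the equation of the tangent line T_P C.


Tangent line at P: 6*x + 62*y - 186 = 0.

Step 1: f(0, 3) = 0, so P lies on C.
Step 2: partial derivatives
  f_x(x, y) = 6*x**2 + 2*x*y + 2*x + y**2 - y, f_y(x, y) = x**2 + 2*x*y - x + 6*y**2 + 2*y + 2.
  f_x(P) = 6, f_y(P) = 62 (gradient nonzero, so P is smooth).
Step 3: tangent line at P: 6·(x − 0) + 62·(y − 3) = 0.
Expanding: 6*x + 62*y - 186 = 0.


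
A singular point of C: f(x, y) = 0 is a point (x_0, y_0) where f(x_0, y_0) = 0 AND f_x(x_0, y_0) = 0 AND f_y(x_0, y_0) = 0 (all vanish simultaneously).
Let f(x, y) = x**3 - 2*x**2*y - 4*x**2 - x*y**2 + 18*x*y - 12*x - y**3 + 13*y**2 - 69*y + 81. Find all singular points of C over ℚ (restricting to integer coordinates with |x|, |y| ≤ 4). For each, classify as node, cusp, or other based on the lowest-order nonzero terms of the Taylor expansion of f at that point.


Singular points: {(3, 3)}; classification: node.

Compute partial derivatives:
  f_x = 3*x**2 - 4*x*y - 8*x - y**2 + 18*y - 12.
  f_y = -2*x**2 - 2*x*y + 18*x - 3*y**2 + 26*y - 69.
Scan x_0 ∈ {−4, ..., 4}. For each x_0, f_y(x_0, y) is a polynomial in y; find its integer roots y ∈ {−4, ..., 4}, then test f_x and f at those candidates.
  x = -4: f_y(-4, y) = -3*y**2 + 34*y - 173; no integer root y with |y| ≤ 4.
  x = -3: f_y(-3, y) = -3*y**2 + 32*y - 141; no integer root y with |y| ≤ 4.
  x = -2: f_y(-2, y) = -3*y**2 + 30*y - 113; no integer root y with |y| ≤ 4.
  x = -1: f_y(-1, y) = -3*y**2 + 28*y - 89; no integer root y with |y| ≤ 4.
  x = 0: f_y(0, y) = -3*y**2 + 26*y - 69; no integer root y with |y| ≤ 4.
  x = 1: f_y(1, y) = -3*y**2 + 24*y - 53; no integer root y with |y| ≤ 4.
  x = 2: f_y(2, y) = -3*y**2 + 22*y - 41; no integer root y with |y| ≤ 4.
  x = 3: f_y(3, y) = -3*y**2 + 20*y - 33; vanishes at y ∈ {3}. (3, 3): f_x = 0, f = 0 — SINGULAR.
  x = 4: f_y(4, y) = -3*y**2 + 18*y - 29; no integer root y with |y| ≤ 4.
Only singular point on the grid: (3, 3).
Classify: substitute x = 3 + u, y = 3 + v and expand: f = u**3 - 2*u**2*v - u**2 - u*v**2 - v**3 + v**2.
No constant or linear terms (consistent with a singular point). Quadratic part: -u**2 + v**2. Cubic part: u**3 - 2*u**2*v - u*v**2 - v**3.
The quadratic part v**2 - u**2 = (v − u)(v + u) splits into two distinct linear factors, so there are two distinct tangent lines y − 3 = ±(x − 3) — this is a node (ordinary double point).
Classification: node.


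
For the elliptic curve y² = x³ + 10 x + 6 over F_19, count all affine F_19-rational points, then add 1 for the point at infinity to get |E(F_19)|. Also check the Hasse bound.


Affine points = {(0, 5), (0, 14), (1, 6), (1, 13), (3, 5), (3, 14), (6, 4), (6, 15), (7, 1), (7, 18), (8, 3), (8, 16), (10, 2), (10, 17), (12, 7), (12, 12), (15, 4), (15, 15), (16, 5), (16, 14), (17, 4), (17, 15)}; affine count = 22; |E(F_19)| = 23.

Discriminant check: Δ ∝ 4a³ + 27b² = 4·10³ + 27·6² = 4·1000 + 27·36 ≡ 13 (mod 19). Nonzero ⇒ E is nonsingular.
For each x ∈ F_19, compute rhs = x³ + 10·x + 6 mod 19, then count y ∈ F_19 with y² ≡ rhs.
  x = 0: rhs = 6, matching y values: 5, 14 (2 points).
  x = 1: rhs = 17, matching y values: 6, 13 (2 points).
  x = 2: rhs = 15, matching y values: none (0 points).
  x = 3: rhs = 6, matching y values: 5, 14 (2 points).
  x = 4: rhs = 15, matching y values: none (0 points).
  x = 5: rhs = 10, matching y values: none (0 points).
  x = 6: rhs = 16, matching y values: 4, 15 (2 points).
  x = 7: rhs = 1, matching y values: 1, 18 (2 points).
  x = 8: rhs = 9, matching y values: 3, 16 (2 points).
  x = 9: rhs = 8, matching y values: none (0 points).
  x = 10: rhs = 4, matching y values: 2, 17 (2 points).
  x = 11: rhs = 3, matching y values: none (0 points).
  x = 12: rhs = 11, matching y values: 7, 12 (2 points).
  x = 13: rhs = 15, matching y values: none (0 points).
  x = 14: rhs = 2, matching y values: none (0 points).
  x = 15: rhs = 16, matching y values: 4, 15 (2 points).
  x = 16: rhs = 6, matching y values: 5, 14 (2 points).
  x = 17: rhs = 16, matching y values: 4, 15 (2 points).
  x = 18: rhs = 14, matching y values: none (0 points).
Total affine count: 22.
Full point count |E(F_19)| = 22 + 1 = 23.
Hasse bound: |23 − (19+1)| = |3| = 3 ≤ 2√19 ≈ 8.7178 ✓.


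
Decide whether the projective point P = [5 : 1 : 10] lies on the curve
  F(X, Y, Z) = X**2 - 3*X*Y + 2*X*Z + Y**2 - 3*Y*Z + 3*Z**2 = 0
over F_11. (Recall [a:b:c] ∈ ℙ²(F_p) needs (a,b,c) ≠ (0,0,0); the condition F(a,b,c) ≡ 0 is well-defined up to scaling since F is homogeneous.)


F(5,1,10) ≡ 7 (mod 11); P is NOT on the curve.

Evaluate F(5, 1, 10) term-by-term (mod 11).
  X**2 ↦ 1·25·1·1 = 25
  -3*X*Y ↦ -3·5·1·1 = -15
  2*X*Z ↦ 2·5·1·10 = 100
  Y**2 ↦ 1·1·1·1 = 1
  -3*Y*Z ↦ -3·1·1·10 = -30
  3*Z**2 ↦ 3·1·1·100 = 300
Sum: F(5, 1, 10) = (25) + (-15) + (100) + (1) + (-30) + (300) = 381.
Reducing mod 11: 381 ≡ 7 (mod 11).
Since F(a, b, c) ≡ 7 ≠ 0 (mod 11), P does NOT lie on the curve.


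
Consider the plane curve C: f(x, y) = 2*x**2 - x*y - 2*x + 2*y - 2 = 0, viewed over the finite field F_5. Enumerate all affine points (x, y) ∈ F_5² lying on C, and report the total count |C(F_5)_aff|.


Affine F_5-points: {(0, 1), (1, 2), (3, 0), (4, 1)}; count = 4.

For each of the 25 pairs (x, y) ∈ F_5², evaluate f(x, y) mod 5. Record the zeros.
  x = 0: [0↦3, 1↦0, 2↦2, 3↦4, 4↦1]  zeros at y ∈ {1}
  x = 1: [0↦3, 1↦4, 2↦0, 3↦1, 4↦2]  zeros at y ∈ {2}
  x = 2: [0↦2, 1↦2, 2↦2, 3↦2, 4↦2]  zeros at y ∈ ∅
  x = 3: [0↦0, 1↦4, 2↦3, 3↦2, 4↦1]  zeros at y ∈ {0}
  x = 4: [0↦2, 1↦0, 2↦3, 3↦1, 4↦4]  zeros at y ∈ {1}
Collecting zeros: affine points = {(0, 1), (1, 2), (3, 0), (4, 1)}.
Total count |C(F_5)_aff| = 4.


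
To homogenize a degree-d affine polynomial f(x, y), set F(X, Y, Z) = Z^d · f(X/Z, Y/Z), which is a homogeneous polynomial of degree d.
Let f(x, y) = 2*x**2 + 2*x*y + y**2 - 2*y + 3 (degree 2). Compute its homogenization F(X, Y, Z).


F(X, Y, Z) = 2*X**2 + 2*X*Y + Y**2 - 2*Y*Z + 3*Z**2

deg(f) = 2.
Substitute x = X/Z, y = Y/Z into f, then multiply by Z^2.
  monomial 2·x^2·y^0 ↦ 2·X^2·Y^0·Z^0.
  monomial 2·x^1·y^1 ↦ 2·X^1·Y^1·Z^0.
  monomial 1·x^0·y^2 ↦ 1·X^0·Y^2·Z^0.
  monomial -2·x^0·y^1 ↦ -2·X^0·Y^1·Z^1.
  monomial 3·x^0·y^0 ↦ 3·X^0·Y^0·Z^2.
Collecting: F(X, Y, Z) = 2*X**2 + 2*X*Y + Y**2 - 2*Y*Z + 3*Z**2.


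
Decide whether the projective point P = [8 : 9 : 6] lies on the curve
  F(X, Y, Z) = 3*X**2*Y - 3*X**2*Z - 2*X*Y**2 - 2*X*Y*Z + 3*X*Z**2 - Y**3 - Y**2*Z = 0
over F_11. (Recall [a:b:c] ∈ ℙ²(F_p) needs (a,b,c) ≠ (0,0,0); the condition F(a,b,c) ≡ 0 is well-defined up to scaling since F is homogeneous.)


F(8,9,6) ≡ 1 (mod 11); P is NOT on the curve.

Evaluate F(8, 9, 6) term-by-term (mod 11).
  3*X**2*Y ↦ 3·64·9·1 = 1728
  -3*X**2*Z ↦ -3·64·1·6 = -1152
  -2*X*Y**2 ↦ -2·8·81·1 = -1296
  -2*X*Y*Z ↦ -2·8·9·6 = -864
  3*X*Z**2 ↦ 3·8·1·36 = 864
  -Y**3 ↦ -1·1·729·1 = -729
  -Y**2*Z ↦ -1·1·81·6 = -486
Sum: F(8, 9, 6) = (1728) + (-1152) + (-1296) + (-864) + (864) + (-729) + (-486) = -1935.
Reducing mod 11: -1935 ≡ 1 (mod 11).
Since F(a, b, c) ≡ 1 ≠ 0 (mod 11), P does NOT lie on the curve.


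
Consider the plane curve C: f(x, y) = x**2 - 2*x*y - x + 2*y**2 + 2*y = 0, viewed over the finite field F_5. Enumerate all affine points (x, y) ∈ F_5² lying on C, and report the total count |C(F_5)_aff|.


Affine F_5-points: {(0, 0), (0, 4), (1, 0), (4, 4)}; count = 4.

For each of the 25 pairs (x, y) ∈ F_5², evaluate f(x, y) mod 5. Record the zeros.
  x = 0: [0↦0, 1↦4, 2↦2, 3↦4, 4↦0]  zeros at y ∈ {0, 4}
  x = 1: [0↦0, 1↦2, 2↦3, 3↦3, 4↦2]  zeros at y ∈ {0}
  x = 2: [0↦2, 1↦2, 2↦1, 3↦4, 4↦1]  zeros at y ∈ ∅
  x = 3: [0↦1, 1↦4, 2↦1, 3↦2, 4↦2]  zeros at y ∈ ∅
  x = 4: [0↦2, 1↦3, 2↦3, 3↦2, 4↦0]  zeros at y ∈ {4}
Collecting zeros: affine points = {(0, 0), (0, 4), (1, 0), (4, 4)}.
Total count |C(F_5)_aff| = 4.


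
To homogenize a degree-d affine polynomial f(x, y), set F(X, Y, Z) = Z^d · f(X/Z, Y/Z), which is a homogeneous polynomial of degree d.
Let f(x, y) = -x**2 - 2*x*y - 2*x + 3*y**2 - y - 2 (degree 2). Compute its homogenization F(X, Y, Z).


F(X, Y, Z) = -X**2 - 2*X*Y - 2*X*Z + 3*Y**2 - Y*Z - 2*Z**2

deg(f) = 2.
Substitute x = X/Z, y = Y/Z into f, then multiply by Z^2.
  monomial -1·x^2·y^0 ↦ -1·X^2·Y^0·Z^0.
  monomial -2·x^1·y^1 ↦ -2·X^1·Y^1·Z^0.
  monomial -2·x^1·y^0 ↦ -2·X^1·Y^0·Z^1.
  monomial 3·x^0·y^2 ↦ 3·X^0·Y^2·Z^0.
  monomial -1·x^0·y^1 ↦ -1·X^0·Y^1·Z^1.
  monomial -2·x^0·y^0 ↦ -2·X^0·Y^0·Z^2.
Collecting: F(X, Y, Z) = -X**2 - 2*X*Y - 2*X*Z + 3*Y**2 - Y*Z - 2*Z**2.


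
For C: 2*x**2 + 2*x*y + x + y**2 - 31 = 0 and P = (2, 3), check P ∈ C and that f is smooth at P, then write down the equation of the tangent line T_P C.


Tangent line at P: 15*x + 10*y - 60 = 0.

Step 1: f(2, 3) = 0, so P lies on C.
Step 2: partial derivatives
  f_x(x, y) = 4*x + 2*y + 1, f_y(x, y) = 2*x + 2*y.
  f_x(P) = 15, f_y(P) = 10 (gradient nonzero, so P is smooth).
Step 3: tangent line at P: 15·(x − 2) + 10·(y − 3) = 0.
Expanding: 15*x + 10*y - 60 = 0.


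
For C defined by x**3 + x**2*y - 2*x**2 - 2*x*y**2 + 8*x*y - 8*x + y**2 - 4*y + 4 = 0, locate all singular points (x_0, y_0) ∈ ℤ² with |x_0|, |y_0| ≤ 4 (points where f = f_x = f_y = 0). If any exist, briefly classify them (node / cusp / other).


Singular points: {(0, 2)}; classification: cusp.

Compute partial derivatives:
  f_x = 3*x**2 + 2*x*y - 4*x - 2*y**2 + 8*y - 8.
  f_y = x**2 - 4*x*y + 8*x + 2*y - 4.
Scan x_0 ∈ {−4, ..., 4}. For each x_0, f_y(x_0, y) is a polynomial in y; find its integer roots y ∈ {−4, ..., 4}, then test f_x and f at those candidates.
  x = -4: f_y(-4, y) = 18*y - 20; no integer root y with |y| ≤ 4.
  x = -3: f_y(-3, y) = 14*y - 19; no integer root y with |y| ≤ 4.
  x = -2: f_y(-2, y) = 10*y - 16; no integer root y with |y| ≤ 4.
  x = -1: f_y(-1, y) = 6*y - 11; no integer root y with |y| ≤ 4.
  x = 0: f_y(0, y) = 2*y - 4; vanishes at y ∈ {2}. (0, 2): f_x = 0, f = 0 — SINGULAR.
  x = 1: f_y(1, y) = 5 - 2*y; no integer root y with |y| ≤ 4.
  x = 2: f_y(2, y) = 16 - 6*y; no integer root y with |y| ≤ 4.
  x = 3: f_y(3, y) = 29 - 10*y; no integer root y with |y| ≤ 4.
  x = 4: f_y(4, y) = 44 - 14*y; no integer root y with |y| ≤ 4.
Only singular point on the grid: (0, 2).
Classify: substitute x = 0 + u, y = 2 + v and expand: f = u**3 + u**2*v - 2*u*v**2 + v**2.
No constant or linear terms (consistent with a singular point). Quadratic part: v**2. Cubic part: u**3 + u**2*v - 2*u*v**2.
The quadratic part v**2 is a perfect square, so there is a single (double) tangent line v = 0, i.e. y = 2. Restricting the cubic part to that line (v = 0) leaves u**3 ≠ 0, so f is not divisible by v and the branch is v² ≈ -u**3 to lowest order — this is a cusp.
Classification: cusp.
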